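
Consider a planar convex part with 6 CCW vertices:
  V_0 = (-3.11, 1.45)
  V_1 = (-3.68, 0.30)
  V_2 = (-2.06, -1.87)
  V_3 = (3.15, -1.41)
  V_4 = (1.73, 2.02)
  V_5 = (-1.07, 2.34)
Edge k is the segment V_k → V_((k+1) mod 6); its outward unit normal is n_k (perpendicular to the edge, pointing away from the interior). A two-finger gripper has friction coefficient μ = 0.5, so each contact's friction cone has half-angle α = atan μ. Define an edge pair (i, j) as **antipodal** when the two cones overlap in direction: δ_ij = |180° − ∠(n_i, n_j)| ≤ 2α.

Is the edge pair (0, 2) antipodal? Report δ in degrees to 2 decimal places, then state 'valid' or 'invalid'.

α = atan 0.5 = 26.57°;  2α = 53.13°
edge 0: e_0 = (-0.57, -1.15);  n_0 = (-0.8960, +0.4441)
edge 2: e_2 = (+5.21, +0.46);  n_2 = (+0.0879, -0.9961)
∠(n_0, n_2) = 121.41°
δ = |180° − 121.41°| = 58.59°
58.59° > 2α = 53.13°  →  invalid

δ = 58.59°, invalid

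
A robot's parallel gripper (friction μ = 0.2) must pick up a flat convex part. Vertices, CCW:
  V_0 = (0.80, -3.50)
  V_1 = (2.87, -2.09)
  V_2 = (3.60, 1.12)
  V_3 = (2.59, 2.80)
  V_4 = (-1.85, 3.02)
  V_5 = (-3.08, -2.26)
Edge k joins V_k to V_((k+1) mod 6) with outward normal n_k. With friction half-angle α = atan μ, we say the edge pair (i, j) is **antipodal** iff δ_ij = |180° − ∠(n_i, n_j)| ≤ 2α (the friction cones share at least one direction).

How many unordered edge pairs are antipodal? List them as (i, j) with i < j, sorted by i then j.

count = 2; pairs: (1,4), (3,5)

α = atan 0.2 = 11.31°;  2α = 22.62°
n_0 = (+0.5630, -0.8265)
n_1 = (+0.9751, -0.2218)
n_2 = (+0.8570, +0.5152)
n_3 = (+0.0495, +0.9988)
n_4 = (-0.9739, +0.2269)
n_5 = (-0.3044, -0.9525)
  (0,1): δ = 137.07°  ·
  (0,2): δ = 93.25°  ·
  (0,3): δ = 37.10°  ·
  (0,4): δ = 42.63°  ·
  (0,5): δ = 128.02°  ·
  (1,2): δ = 136.17°  ·
  (1,3): δ = 80.02°  ·
  (1,4): δ = 0.30°  ✓
  (1,5): δ = 85.09°  ·
  (2,3): δ = 123.85°  ·
  (2,4): δ = 44.13°  ·
  (2,5): δ = 41.26°  ·
  (3,4): δ = 100.28°  ·
  (3,5): δ = 14.89°  ✓
  (4,5): δ = 94.61°  ·
antipodal pairs: 2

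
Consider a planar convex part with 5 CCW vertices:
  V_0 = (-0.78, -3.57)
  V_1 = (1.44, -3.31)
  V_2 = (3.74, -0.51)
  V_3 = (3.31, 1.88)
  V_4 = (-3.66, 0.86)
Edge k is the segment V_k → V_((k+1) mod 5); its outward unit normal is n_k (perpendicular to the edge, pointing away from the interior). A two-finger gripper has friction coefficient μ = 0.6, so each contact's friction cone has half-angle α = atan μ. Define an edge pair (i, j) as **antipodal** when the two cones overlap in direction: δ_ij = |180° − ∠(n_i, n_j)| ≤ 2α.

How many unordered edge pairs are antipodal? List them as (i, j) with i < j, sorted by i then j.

count = 3; pairs: (0,3), (1,3), (2,4)

α = atan 0.6 = 30.96°;  2α = 61.93°
n_0 = (+0.1163, -0.9932)
n_1 = (+0.7727, -0.6347)
n_2 = (+0.9842, +0.1771)
n_3 = (-0.1448, +0.9895)
n_4 = (-0.8384, -0.5451)
  (0,1): δ = 136.08°  ·
  (0,2): δ = 86.48°  ·
  (0,3): δ = 1.65°  ✓
  (0,4): δ = 116.35°  ·
  (1,2): δ = 130.40°  ·
  (1,3): δ = 42.27°  ✓
  (1,4): δ = 72.43°  ·
  (2,3): δ = 91.87°  ·
  (2,4): δ = 22.83°  ✓
  (3,4): δ = 65.30°  ·
antipodal pairs: 3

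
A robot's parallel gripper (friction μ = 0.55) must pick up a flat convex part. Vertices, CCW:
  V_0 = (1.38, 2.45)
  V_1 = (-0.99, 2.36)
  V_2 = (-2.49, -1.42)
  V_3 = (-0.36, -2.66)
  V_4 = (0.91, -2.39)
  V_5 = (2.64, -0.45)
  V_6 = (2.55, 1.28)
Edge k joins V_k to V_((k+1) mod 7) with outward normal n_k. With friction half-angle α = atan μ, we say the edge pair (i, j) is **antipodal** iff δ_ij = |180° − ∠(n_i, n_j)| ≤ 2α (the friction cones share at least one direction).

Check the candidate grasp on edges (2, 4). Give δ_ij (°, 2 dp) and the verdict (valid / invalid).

δ = 101.52°, invalid

α = atan 0.55 = 28.81°;  2α = 57.62°
edge 2: e_2 = (+2.13, -1.24);  n_2 = (-0.5031, -0.8642)
edge 4: e_4 = (+1.73, +1.94);  n_4 = (+0.7463, -0.6656)
∠(n_2, n_4) = 78.48°
δ = |180° − 78.48°| = 101.52°
101.52° > 2α = 57.62°  →  invalid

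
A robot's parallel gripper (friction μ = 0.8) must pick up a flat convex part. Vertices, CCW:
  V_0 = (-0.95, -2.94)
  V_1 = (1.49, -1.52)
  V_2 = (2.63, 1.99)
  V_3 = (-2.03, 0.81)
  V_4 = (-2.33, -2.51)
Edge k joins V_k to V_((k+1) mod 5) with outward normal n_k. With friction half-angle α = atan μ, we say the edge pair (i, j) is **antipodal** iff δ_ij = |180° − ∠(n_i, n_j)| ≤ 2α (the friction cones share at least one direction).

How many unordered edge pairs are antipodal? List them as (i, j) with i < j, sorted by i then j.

count = 5; pairs: (0,2), (0,3), (1,2), (1,3), (2,4)

α = atan 0.8 = 38.66°;  2α = 77.32°
n_0 = (+0.5030, -0.8643)
n_1 = (+0.9511, -0.3089)
n_2 = (-0.2455, +0.9694)
n_3 = (-0.9959, +0.0900)
n_4 = (-0.2975, -0.9547)
  (0,1): δ = 138.19°  ·
  (0,2): δ = 15.99°  ✓
  (0,3): δ = 54.64°  ✓
  (0,4): δ = 132.50°  ·
  (1,2): δ = 57.80°  ✓
  (1,3): δ = 12.83°  ✓
  (1,4): δ = 90.69°  ·
  (2,3): δ = 109.37°  ·
  (2,4): δ = 31.52°  ✓
  (3,4): δ = 102.14°  ·
antipodal pairs: 5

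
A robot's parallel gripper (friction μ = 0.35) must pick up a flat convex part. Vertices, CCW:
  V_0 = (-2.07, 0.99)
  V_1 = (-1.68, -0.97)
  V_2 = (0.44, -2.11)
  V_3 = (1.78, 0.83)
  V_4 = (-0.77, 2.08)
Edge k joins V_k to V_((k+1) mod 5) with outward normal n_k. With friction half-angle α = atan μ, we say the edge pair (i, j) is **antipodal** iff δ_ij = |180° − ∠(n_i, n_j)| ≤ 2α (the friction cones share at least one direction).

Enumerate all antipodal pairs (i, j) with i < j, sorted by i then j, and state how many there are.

α = atan 0.35 = 19.29°;  2α = 38.58°
n_0 = (-0.9808, -0.1952)
n_1 = (-0.4736, -0.8807)
n_2 = (+0.9099, -0.4147)
n_3 = (+0.4402, +0.8979)
n_4 = (-0.6425, +0.7663)
  (0,1): δ = 129.52°  ·
  (0,2): δ = 35.76°  ✓
  (0,3): δ = 52.63°  ·
  (0,4): δ = 118.72°  ·
  (1,2): δ = 86.23°  ·
  (1,3): δ = 2.15°  ✓
  (1,4): δ = 68.25°  ·
  (2,3): δ = 91.61°  ·
  (2,4): δ = 25.52°  ✓
  (3,4): δ = 113.91°  ·
antipodal pairs: 3

count = 3; pairs: (0,2), (1,3), (2,4)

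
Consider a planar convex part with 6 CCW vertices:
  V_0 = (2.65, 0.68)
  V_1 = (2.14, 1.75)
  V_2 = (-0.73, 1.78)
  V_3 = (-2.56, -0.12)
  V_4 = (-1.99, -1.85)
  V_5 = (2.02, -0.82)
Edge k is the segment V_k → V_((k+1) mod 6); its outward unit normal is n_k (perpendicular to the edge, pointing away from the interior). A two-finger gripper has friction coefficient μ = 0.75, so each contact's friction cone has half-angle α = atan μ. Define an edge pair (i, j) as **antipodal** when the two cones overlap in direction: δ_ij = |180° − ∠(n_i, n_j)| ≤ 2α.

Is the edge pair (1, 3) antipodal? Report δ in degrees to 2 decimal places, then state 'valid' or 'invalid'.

δ = 71.17°, valid

α = atan 0.75 = 36.87°;  2α = 73.74°
edge 1: e_1 = (-2.87, +0.03);  n_1 = (+0.0105, +0.9999)
edge 3: e_3 = (+0.57, -1.73);  n_3 = (-0.9498, -0.3129)
∠(n_1, n_3) = 108.83°
δ = |180° − 108.83°| = 71.17°
71.17° ≤ 2α = 73.74°  →  valid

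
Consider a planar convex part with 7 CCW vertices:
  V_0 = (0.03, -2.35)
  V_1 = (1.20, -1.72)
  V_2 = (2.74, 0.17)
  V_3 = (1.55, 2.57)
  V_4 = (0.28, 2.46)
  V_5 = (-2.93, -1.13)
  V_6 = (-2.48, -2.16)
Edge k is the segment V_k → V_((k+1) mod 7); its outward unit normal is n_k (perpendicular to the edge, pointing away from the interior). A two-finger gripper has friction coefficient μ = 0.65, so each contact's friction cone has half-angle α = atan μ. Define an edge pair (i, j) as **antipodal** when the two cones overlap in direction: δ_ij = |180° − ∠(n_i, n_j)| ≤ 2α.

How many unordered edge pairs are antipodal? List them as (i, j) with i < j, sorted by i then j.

count = 9; pairs: (0,3), (0,4), (1,3), (1,4), (1,5), (2,5), (2,6), (3,6), (4,6)

α = atan 0.65 = 33.02°;  2α = 66.05°
n_0 = (+0.4741, -0.8805)
n_1 = (+0.7752, -0.6317)
n_2 = (+0.8959, +0.4442)
n_3 = (-0.0863, +0.9963)
n_4 = (-0.7455, +0.6666)
n_5 = (-0.9164, -0.4004)
n_6 = (-0.0755, -0.9971)
  (0,1): δ = 157.47°  ·
  (0,2): δ = 91.93°  ·
  (0,3): δ = 23.35°  ✓
  (0,4): δ = 19.90°  ✓
  (0,5): δ = 85.30°  ·
  (0,6): δ = 147.37°  ·
  (1,2): δ = 114.45°  ·
  (1,3): δ = 45.88°  ✓
  (1,4): δ = 2.63°  ✓
  (1,5): δ = 62.77°  ✓
  (1,6): δ = 124.84°  ·
  (2,3): δ = 111.42°  ·
  (2,4): δ = 68.18°  ·
  (2,5): δ = 2.77°  ✓
  (2,6): δ = 59.30°  ✓
  (3,4): δ = 136.75°  ·
  (3,5): δ = 71.35°  ·
  (3,6): δ = 9.28°  ✓
  (4,5): δ = 114.60°  ·
  (4,6): δ = 52.53°  ✓
  (5,6): δ = 117.93°  ·
antipodal pairs: 9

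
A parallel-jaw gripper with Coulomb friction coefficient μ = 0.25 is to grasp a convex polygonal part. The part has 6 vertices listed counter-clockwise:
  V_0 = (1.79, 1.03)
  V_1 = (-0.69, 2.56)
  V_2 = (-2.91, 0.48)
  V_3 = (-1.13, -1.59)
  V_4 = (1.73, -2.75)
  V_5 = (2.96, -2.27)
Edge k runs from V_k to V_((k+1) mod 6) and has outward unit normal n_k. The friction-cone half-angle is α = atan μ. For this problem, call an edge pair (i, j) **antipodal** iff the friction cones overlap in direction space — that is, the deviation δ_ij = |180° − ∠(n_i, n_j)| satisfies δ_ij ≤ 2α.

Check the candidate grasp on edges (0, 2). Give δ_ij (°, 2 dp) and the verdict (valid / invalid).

δ = 17.64°, valid

α = atan 0.25 = 14.04°;  2α = 28.07°
edge 0: e_0 = (-2.48, +1.53);  n_0 = (+0.5251, +0.8511)
edge 2: e_2 = (+1.78, -2.07);  n_2 = (-0.7582, -0.6520)
∠(n_0, n_2) = 162.36°
δ = |180° − 162.36°| = 17.64°
17.64° ≤ 2α = 28.07°  →  valid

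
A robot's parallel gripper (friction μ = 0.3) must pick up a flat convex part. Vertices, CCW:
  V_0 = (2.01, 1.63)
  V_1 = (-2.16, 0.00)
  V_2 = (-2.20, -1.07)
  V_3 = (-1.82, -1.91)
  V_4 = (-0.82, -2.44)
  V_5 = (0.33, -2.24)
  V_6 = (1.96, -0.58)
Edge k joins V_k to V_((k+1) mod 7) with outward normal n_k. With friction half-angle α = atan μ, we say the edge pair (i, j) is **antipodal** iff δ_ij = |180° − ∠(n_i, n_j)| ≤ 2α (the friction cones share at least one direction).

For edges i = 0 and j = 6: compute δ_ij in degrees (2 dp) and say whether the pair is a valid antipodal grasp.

α = atan 0.3 = 16.70°;  2α = 33.40°
edge 0: e_0 = (-4.17, -1.63);  n_0 = (-0.3641, +0.9314)
edge 6: e_6 = (+0.05, +2.21);  n_6 = (+0.9997, -0.0226)
∠(n_0, n_6) = 112.65°
δ = |180° − 112.65°| = 67.35°
67.35° > 2α = 33.40°  →  invalid

δ = 67.35°, invalid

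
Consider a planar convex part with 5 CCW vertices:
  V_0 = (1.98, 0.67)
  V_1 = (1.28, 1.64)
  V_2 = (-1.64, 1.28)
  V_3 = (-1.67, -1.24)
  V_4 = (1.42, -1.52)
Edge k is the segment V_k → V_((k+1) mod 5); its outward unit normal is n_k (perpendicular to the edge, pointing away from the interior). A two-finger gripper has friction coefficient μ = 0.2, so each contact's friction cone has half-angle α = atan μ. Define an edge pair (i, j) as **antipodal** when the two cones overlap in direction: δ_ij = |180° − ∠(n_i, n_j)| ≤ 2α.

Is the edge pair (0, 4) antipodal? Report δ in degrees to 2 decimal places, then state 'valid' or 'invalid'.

δ = 129.84°, invalid

α = atan 0.2 = 11.31°;  2α = 22.62°
edge 0: e_0 = (-0.70, +0.97);  n_0 = (+0.8109, +0.5852)
edge 4: e_4 = (+0.56, +2.19);  n_4 = (+0.9688, -0.2477)
∠(n_0, n_4) = 50.16°
δ = |180° − 50.16°| = 129.84°
129.84° > 2α = 22.62°  →  invalid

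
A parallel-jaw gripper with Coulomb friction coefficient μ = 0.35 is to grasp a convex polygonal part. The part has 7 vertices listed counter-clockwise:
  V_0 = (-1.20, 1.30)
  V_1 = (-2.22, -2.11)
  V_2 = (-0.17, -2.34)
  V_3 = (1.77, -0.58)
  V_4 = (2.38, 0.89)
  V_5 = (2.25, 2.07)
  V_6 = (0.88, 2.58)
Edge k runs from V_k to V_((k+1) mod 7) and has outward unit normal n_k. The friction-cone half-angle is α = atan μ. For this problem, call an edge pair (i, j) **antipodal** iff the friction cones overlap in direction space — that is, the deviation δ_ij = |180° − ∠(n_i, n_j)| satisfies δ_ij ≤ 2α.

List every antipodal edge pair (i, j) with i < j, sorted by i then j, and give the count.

α = atan 0.35 = 19.29°;  2α = 38.58°
n_0 = (-0.9581, +0.2866)
n_1 = (-0.1115, -0.9938)
n_2 = (+0.6719, -0.7406)
n_3 = (+0.9236, -0.3833)
n_4 = (+0.9940, +0.1095)
n_5 = (+0.3489, +0.9372)
n_6 = (-0.5241, +0.8517)
  (0,1): δ = 79.75°  ·
  (0,2): δ = 31.13°  ✓
  (0,3): δ = 5.88°  ✓
  (0,4): δ = 22.94°  ✓
  (0,5): δ = 86.23°  ·
  (0,6): δ = 138.26°  ·
  (1,2): δ = 131.38°  ·
  (1,3): δ = 106.14°  ·
  (1,4): δ = 77.31°  ·
  (1,5): δ = 14.02°  ✓
  (1,6): δ = 38.01°  ✓
  (2,3): δ = 154.75°  ·
  (2,4): δ = 125.93°  ·
  (2,5): δ = 62.63°  ·
  (2,6): δ = 10.61°  ✓
  (3,4): δ = 151.18°  ·
  (3,5): δ = 87.88°  ·
  (3,6): δ = 35.86°  ✓
  (4,5): δ = 116.71°  ·
  (4,6): δ = 64.68°  ·
  (5,6): δ = 127.97°  ·
antipodal pairs: 7

count = 7; pairs: (0,2), (0,3), (0,4), (1,5), (1,6), (2,6), (3,6)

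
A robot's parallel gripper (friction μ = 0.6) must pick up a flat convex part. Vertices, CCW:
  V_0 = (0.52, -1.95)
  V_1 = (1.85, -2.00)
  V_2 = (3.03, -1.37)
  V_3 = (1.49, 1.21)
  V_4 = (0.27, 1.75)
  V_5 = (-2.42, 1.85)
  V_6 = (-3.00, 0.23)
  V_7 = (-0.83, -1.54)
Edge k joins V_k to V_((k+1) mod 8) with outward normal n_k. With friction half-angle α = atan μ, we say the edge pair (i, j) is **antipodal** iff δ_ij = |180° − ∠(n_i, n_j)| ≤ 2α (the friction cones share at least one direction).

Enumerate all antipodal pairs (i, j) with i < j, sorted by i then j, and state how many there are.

α = atan 0.6 = 30.96°;  2α = 61.93°
n_0 = (-0.0376, -0.9993)
n_1 = (+0.4710, -0.8821)
n_2 = (+0.8587, +0.5125)
n_3 = (+0.4047, +0.9144)
n_4 = (+0.0371, +0.9993)
n_5 = (-0.9415, +0.3371)
n_6 = (-0.6321, -0.7749)
n_7 = (-0.2906, -0.9568)
  (0,1): δ = 149.75°  ·
  (0,2): δ = 57.01°  ✓
  (0,3): δ = 21.72°  ✓
  (0,4): δ = 0.02°  ✓
  (0,5): δ = 72.45°  ·
  (0,6): δ = 142.95°  ·
  (0,7): δ = 165.26°  ·
  (1,2): δ = 87.26°  ·
  (1,3): δ = 51.97°  ✓
  (1,4): δ = 30.23°  ✓
  (1,5): δ = 42.20°  ✓
  (1,6): δ = 112.70°  ·
  (1,7): δ = 135.01°  ·
  (2,3): δ = 144.71°  ·
  (2,4): δ = 122.96°  ·
  (2,5): δ = 50.53°  ✓
  (2,6): δ = 19.96°  ✓
  (2,7): δ = 42.27°  ✓
  (3,4): δ = 158.25°  ·
  (3,5): δ = 85.82°  ·
  (3,6): δ = 15.33°  ✓
  (3,7): δ = 6.98°  ✓
  (4,5): δ = 107.57°  ·
  (4,6): δ = 37.07°  ✓
  (4,7): δ = 14.76°  ✓
  (5,6): δ = 109.50°  ·
  (5,7): δ = 87.20°  ·
  (6,7): δ = 157.69°  ·
antipodal pairs: 13

count = 13; pairs: (0,2), (0,3), (0,4), (1,3), (1,4), (1,5), (2,5), (2,6), (2,7), (3,6), (3,7), (4,6), (4,7)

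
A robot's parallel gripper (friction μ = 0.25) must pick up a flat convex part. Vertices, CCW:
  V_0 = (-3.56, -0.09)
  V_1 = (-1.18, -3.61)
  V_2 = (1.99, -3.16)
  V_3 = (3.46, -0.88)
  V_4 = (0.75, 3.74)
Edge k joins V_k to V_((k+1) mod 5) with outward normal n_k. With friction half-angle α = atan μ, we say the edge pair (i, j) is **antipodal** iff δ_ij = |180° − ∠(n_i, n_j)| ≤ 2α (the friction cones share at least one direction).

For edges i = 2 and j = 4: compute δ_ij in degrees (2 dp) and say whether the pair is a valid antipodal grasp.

δ = 15.56°, valid

α = atan 0.25 = 14.04°;  2α = 28.07°
edge 2: e_2 = (+1.47, +2.28);  n_2 = (+0.8405, -0.5419)
edge 4: e_4 = (-4.31, -3.83);  n_4 = (-0.6643, +0.7475)
∠(n_2, n_4) = 164.44°
δ = |180° − 164.44°| = 15.56°
15.56° ≤ 2α = 28.07°  →  valid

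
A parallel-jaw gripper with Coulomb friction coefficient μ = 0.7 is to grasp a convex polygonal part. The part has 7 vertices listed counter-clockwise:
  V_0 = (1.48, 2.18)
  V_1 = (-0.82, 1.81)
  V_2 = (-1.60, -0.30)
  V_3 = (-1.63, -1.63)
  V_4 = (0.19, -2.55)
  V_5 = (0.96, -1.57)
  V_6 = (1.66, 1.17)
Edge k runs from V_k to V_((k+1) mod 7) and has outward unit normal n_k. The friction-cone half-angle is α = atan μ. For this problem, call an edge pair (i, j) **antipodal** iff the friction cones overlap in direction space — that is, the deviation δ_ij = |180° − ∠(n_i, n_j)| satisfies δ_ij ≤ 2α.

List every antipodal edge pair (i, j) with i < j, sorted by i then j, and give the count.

count = 10; pairs: (0,3), (0,4), (0,5), (1,4), (1,5), (1,6), (2,4), (2,5), (2,6), (3,6)

α = atan 0.7 = 34.99°;  2α = 69.98°
n_0 = (-0.1588, +0.9873)
n_1 = (-0.9380, +0.3467)
n_2 = (-0.9997, +0.0226)
n_3 = (-0.4511, -0.8925)
n_4 = (+0.7863, -0.6178)
n_5 = (+0.9689, -0.2475)
n_6 = (+0.9845, +0.1755)
  (0,1): δ = 119.43°  ·
  (0,2): δ = 100.43°  ·
  (0,3): δ = 35.96°  ✓
  (0,4): δ = 42.70°  ✓
  (0,5): δ = 66.53°  ✓
  (0,6): δ = 90.97°  ·
  (1,2): δ = 161.00°  ·
  (1,3): δ = 96.53°  ·
  (1,4): δ = 17.87°  ✓
  (1,5): δ = 5.96°  ✓
  (1,6): δ = 30.39°  ✓
  (2,3): δ = 115.52°  ·
  (2,4): δ = 36.87°  ✓
  (2,5): δ = 13.04°  ✓
  (2,6): δ = 11.40°  ✓
  (3,4): δ = 101.34°  ·
  (3,5): δ = 77.51°  ·
  (3,6): δ = 53.08°  ✓
  (4,5): δ = 156.17°  ·
  (4,6): δ = 131.74°  ·
  (5,6): δ = 155.56°  ·
antipodal pairs: 10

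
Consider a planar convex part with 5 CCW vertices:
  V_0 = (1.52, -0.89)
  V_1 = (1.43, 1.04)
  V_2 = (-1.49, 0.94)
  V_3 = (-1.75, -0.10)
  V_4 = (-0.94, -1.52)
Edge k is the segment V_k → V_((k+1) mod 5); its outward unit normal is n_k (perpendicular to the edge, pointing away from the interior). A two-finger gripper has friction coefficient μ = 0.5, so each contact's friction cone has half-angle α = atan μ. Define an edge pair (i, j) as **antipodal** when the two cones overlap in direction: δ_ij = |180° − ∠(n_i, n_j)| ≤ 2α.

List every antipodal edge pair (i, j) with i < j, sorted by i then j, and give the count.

count = 3; pairs: (0,2), (0,3), (1,4)

α = atan 0.5 = 26.57°;  2α = 53.13°
n_0 = (+0.9989, +0.0466)
n_1 = (-0.0342, +0.9994)
n_2 = (-0.9701, +0.2425)
n_3 = (-0.8686, -0.4955)
n_4 = (+0.2481, -0.9687)
  (0,1): δ = 90.71°  ·
  (0,2): δ = 16.71°  ✓
  (0,3): δ = 27.03°  ✓
  (0,4): δ = 101.69°  ·
  (1,2): δ = 106.00°  ·
  (1,3): δ = 62.26°  ·
  (1,4): δ = 12.40°  ✓
  (2,3): δ = 136.26°  ·
  (2,4): δ = 61.60°  ·
  (3,4): δ = 105.34°  ·
antipodal pairs: 3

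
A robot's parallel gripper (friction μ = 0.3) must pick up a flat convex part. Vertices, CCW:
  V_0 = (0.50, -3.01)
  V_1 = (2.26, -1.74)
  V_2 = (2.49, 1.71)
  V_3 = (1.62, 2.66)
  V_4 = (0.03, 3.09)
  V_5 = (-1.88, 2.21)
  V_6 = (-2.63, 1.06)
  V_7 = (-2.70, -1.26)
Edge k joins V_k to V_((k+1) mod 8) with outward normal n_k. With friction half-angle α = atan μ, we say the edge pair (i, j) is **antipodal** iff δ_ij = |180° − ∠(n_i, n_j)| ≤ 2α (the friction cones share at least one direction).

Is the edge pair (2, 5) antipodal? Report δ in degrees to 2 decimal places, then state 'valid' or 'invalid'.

δ = 75.59°, invalid

α = atan 0.3 = 16.70°;  2α = 33.40°
edge 2: e_2 = (-0.87, +0.95);  n_2 = (+0.7375, +0.6754)
edge 5: e_5 = (-0.75, -1.15);  n_5 = (-0.8376, +0.5463)
∠(n_2, n_5) = 104.41°
δ = |180° − 104.41°| = 75.59°
75.59° > 2α = 33.40°  →  invalid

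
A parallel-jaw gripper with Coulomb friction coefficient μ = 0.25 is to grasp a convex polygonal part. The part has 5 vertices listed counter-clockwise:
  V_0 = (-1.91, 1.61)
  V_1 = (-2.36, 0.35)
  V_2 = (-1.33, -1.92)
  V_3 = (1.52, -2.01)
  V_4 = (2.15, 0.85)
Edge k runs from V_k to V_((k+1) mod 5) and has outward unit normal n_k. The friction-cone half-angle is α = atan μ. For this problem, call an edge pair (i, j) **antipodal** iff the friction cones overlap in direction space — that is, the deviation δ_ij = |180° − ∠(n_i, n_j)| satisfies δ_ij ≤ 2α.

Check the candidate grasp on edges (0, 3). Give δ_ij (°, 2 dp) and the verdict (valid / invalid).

δ = 7.23°, valid

α = atan 0.25 = 14.04°;  2α = 28.07°
edge 0: e_0 = (-0.45, -1.26);  n_0 = (-0.9417, +0.3363)
edge 3: e_3 = (+0.63, +2.86);  n_3 = (+0.9766, -0.2151)
∠(n_0, n_3) = 172.77°
δ = |180° − 172.77°| = 7.23°
7.23° ≤ 2α = 28.07°  →  valid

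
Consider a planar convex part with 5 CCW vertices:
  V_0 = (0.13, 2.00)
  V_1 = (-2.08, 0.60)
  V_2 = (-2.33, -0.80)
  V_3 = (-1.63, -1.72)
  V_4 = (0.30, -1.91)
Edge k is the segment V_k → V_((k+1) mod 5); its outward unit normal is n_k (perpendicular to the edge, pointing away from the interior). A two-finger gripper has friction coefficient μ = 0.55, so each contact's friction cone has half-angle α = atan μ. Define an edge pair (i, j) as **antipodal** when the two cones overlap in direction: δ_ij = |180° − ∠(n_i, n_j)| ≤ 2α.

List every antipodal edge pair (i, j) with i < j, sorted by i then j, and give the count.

count = 3; pairs: (0,3), (1,4), (2,4)

α = atan 0.55 = 28.81°;  2α = 57.62°
n_0 = (-0.5351, +0.8448)
n_1 = (-0.9844, +0.1758)
n_2 = (-0.7958, -0.6055)
n_3 = (-0.0980, -0.9952)
n_4 = (+0.9991, +0.0434)
  (0,1): δ = 132.48°  ·
  (0,2): δ = 85.09°  ·
  (0,3): δ = 37.98°  ✓
  (0,4): δ = 60.14°  ·
  (1,2): δ = 132.61°  ·
  (1,3): δ = 85.50°  ·
  (1,4): δ = 12.61°  ✓
  (2,3): δ = 132.89°  ·
  (2,4): δ = 34.78°  ✓
  (3,4): δ = 81.89°  ·
antipodal pairs: 3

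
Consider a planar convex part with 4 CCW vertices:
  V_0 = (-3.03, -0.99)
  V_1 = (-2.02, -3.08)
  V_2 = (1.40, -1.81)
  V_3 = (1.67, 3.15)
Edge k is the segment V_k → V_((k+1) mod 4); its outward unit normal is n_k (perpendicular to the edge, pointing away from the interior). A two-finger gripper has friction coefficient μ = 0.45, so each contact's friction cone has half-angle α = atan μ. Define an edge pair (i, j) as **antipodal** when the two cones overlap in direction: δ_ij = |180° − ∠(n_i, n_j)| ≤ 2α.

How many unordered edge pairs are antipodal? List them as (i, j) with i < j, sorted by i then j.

count = 3; pairs: (0,2), (1,3), (2,3)

α = atan 0.45 = 24.23°;  2α = 48.46°
n_0 = (-0.9004, -0.4351)
n_1 = (+0.3481, -0.9375)
n_2 = (+0.9985, -0.0544)
n_3 = (-0.6610, +0.7504)
  (0,1): δ = 95.42°  ·
  (0,2): δ = 28.91°  ✓
  (0,3): δ = 105.58°  ·
  (1,2): δ = 113.49°  ·
  (1,3): δ = 21.00°  ✓
  (2,3): δ = 45.51°  ✓
antipodal pairs: 3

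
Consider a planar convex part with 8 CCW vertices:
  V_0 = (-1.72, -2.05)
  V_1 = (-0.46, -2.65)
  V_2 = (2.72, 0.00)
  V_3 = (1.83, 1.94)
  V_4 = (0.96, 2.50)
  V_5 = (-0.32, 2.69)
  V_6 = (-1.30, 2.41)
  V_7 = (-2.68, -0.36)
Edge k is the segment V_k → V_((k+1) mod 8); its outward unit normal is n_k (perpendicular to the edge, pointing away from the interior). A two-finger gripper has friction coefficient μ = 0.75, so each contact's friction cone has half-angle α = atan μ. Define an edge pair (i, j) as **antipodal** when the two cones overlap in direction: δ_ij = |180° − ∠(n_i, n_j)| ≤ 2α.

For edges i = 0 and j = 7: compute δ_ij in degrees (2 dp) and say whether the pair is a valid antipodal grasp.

α = atan 0.75 = 36.87°;  2α = 73.74°
edge 0: e_0 = (+1.26, -0.60);  n_0 = (-0.4299, -0.9029)
edge 7: e_7 = (+0.96, -1.69);  n_7 = (-0.8695, -0.4939)
∠(n_0, n_7) = 34.94°
δ = |180° − 34.94°| = 145.06°
145.06° > 2α = 73.74°  →  invalid

δ = 145.06°, invalid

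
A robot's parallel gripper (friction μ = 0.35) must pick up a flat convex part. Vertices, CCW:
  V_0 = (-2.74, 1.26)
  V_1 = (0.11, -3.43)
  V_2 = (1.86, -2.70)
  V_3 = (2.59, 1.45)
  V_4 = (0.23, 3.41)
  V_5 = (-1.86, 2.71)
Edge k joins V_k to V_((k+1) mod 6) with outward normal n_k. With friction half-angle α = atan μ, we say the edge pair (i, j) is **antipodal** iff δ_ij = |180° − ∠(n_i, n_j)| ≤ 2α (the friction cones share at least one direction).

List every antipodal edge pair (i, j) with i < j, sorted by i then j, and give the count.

α = atan 0.35 = 19.29°;  2α = 38.58°
n_0 = (-0.8546, -0.5193)
n_1 = (+0.3850, -0.9229)
n_2 = (+0.9849, -0.1732)
n_3 = (+0.6389, +0.7693)
n_4 = (-0.3176, +0.9482)
n_5 = (-0.8549, +0.5188)
  (0,1): δ = 98.64°  ·
  (0,2): δ = 41.26°  ·
  (0,3): δ = 19.00°  ✓
  (0,4): δ = 77.23°  ·
  (0,5): δ = 117.46°  ·
  (1,2): δ = 122.62°  ·
  (1,3): δ = 62.35°  ·
  (1,4): δ = 4.13°  ✓
  (1,5): δ = 36.10°  ✓
  (2,3): δ = 119.73°  ·
  (2,4): δ = 61.51°  ·
  (2,5): δ = 21.28°  ✓
  (3,4): δ = 121.77°  ·
  (3,5): δ = 81.54°  ·
  (4,5): δ = 139.77°  ·
antipodal pairs: 4

count = 4; pairs: (0,3), (1,4), (1,5), (2,5)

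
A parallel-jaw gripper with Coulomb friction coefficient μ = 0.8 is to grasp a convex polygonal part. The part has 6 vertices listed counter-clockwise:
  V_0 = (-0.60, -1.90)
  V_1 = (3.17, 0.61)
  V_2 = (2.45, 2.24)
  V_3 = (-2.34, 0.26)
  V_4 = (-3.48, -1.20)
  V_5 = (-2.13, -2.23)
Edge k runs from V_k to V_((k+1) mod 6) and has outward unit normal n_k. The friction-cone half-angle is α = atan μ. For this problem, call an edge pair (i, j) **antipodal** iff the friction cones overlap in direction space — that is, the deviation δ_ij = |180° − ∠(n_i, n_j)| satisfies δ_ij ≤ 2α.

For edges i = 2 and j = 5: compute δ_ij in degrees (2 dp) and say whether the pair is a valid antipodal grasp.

α = atan 0.8 = 38.66°;  2α = 77.32°
edge 2: e_2 = (-4.79, -1.98);  n_2 = (-0.3820, +0.9242)
edge 5: e_5 = (+1.53, +0.33);  n_5 = (+0.2108, -0.9775)
∠(n_2, n_5) = 169.71°
δ = |180° − 169.71°| = 10.29°
10.29° ≤ 2α = 77.32°  →  valid

δ = 10.29°, valid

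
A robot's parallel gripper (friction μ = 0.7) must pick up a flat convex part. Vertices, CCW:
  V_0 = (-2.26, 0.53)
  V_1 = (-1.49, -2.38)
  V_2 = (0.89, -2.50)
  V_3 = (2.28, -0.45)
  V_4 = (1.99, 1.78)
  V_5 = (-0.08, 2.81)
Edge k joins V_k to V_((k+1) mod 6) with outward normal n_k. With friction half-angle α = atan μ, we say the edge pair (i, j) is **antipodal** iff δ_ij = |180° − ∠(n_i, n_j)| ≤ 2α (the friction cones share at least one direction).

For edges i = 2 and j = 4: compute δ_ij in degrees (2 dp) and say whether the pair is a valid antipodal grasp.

α = atan 0.7 = 34.99°;  2α = 69.98°
edge 2: e_2 = (+1.39, +2.05);  n_2 = (+0.8277, -0.5612)
edge 4: e_4 = (-2.07, +1.03);  n_4 = (+0.4455, +0.8953)
∠(n_2, n_4) = 97.68°
δ = |180° − 97.68°| = 82.32°
82.32° > 2α = 69.98°  →  invalid

δ = 82.32°, invalid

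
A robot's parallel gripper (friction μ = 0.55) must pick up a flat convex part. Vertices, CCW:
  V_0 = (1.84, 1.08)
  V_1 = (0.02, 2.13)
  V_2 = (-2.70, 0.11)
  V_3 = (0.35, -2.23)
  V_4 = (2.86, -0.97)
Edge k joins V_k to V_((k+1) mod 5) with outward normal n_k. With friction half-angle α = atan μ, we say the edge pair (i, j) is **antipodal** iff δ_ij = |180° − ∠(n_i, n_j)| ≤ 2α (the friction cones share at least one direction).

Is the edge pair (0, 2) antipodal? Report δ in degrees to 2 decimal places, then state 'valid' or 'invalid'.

α = atan 0.55 = 28.81°;  2α = 57.62°
edge 0: e_0 = (-1.82, +1.05);  n_0 = (+0.4997, +0.8662)
edge 2: e_2 = (+3.05, -2.34);  n_2 = (-0.6087, -0.7934)
∠(n_0, n_2) = 172.49°
δ = |180° − 172.49°| = 7.51°
7.51° ≤ 2α = 57.62°  →  valid

δ = 7.51°, valid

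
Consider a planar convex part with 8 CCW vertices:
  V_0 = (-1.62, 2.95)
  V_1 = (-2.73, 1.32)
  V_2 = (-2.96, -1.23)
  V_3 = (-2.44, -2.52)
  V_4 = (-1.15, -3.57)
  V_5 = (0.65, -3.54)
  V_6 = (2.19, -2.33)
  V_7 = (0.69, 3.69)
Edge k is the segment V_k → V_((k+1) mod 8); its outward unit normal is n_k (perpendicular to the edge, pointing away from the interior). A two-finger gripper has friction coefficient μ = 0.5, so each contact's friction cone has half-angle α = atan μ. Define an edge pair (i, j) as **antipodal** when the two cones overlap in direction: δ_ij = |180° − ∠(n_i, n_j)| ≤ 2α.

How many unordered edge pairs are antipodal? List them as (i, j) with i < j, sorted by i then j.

α = atan 0.5 = 26.57°;  2α = 53.13°
n_0 = (-0.8265, +0.5629)
n_1 = (-0.9960, +0.0898)
n_2 = (-0.9275, -0.3739)
n_3 = (-0.6313, -0.7756)
n_4 = (+0.0167, -0.9999)
n_5 = (+0.6178, -0.7863)
n_6 = (+0.9703, +0.2418)
n_7 = (-0.3051, +0.9523)
  (0,1): δ = 150.90°  ·
  (0,2): δ = 123.79°  ·
  (0,3): δ = 94.89°  ·
  (0,4): δ = 54.79°  ·
  (0,5): δ = 17.59°  ✓
  (0,6): δ = 48.25°  ✓
  (0,7): δ = 142.02°  ·
  (1,2): δ = 152.89°  ·
  (1,3): δ = 123.99°  ·
  (1,4): δ = 83.89°  ·
  (1,5): δ = 46.69°  ✓
  (1,6): δ = 19.15°  ✓
  (1,7): δ = 112.92°  ·
  (2,3): δ = 151.10°  ·
  (2,4): δ = 111.00°  ·
  (2,5): δ = 73.80°  ·
  (2,6): δ = 7.96°  ✓
  (2,7): δ = 85.81°  ·
  (3,4): δ = 139.90°  ·
  (3,5): δ = 102.70°  ·
  (3,6): δ = 36.86°  ✓
  (3,7): δ = 56.91°  ·
  (4,5): δ = 142.80°  ·
  (4,6): δ = 76.96°  ·
  (4,7): δ = 16.81°  ✓
  (5,6): δ = 114.17°  ·
  (5,7): δ = 20.39°  ✓
  (6,7): δ = 86.23°  ·
antipodal pairs: 8

count = 8; pairs: (0,5), (0,6), (1,5), (1,6), (2,6), (3,6), (4,7), (5,7)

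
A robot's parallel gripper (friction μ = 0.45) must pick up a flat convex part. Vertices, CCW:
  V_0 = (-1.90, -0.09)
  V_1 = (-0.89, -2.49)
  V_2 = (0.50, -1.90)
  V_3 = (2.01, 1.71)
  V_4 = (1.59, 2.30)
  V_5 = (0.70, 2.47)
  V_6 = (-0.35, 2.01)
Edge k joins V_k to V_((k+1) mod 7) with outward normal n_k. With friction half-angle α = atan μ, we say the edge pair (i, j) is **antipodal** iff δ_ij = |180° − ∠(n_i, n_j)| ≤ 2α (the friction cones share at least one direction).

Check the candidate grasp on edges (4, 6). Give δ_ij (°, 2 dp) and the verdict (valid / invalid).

α = atan 0.45 = 24.23°;  2α = 48.46°
edge 4: e_4 = (-0.89, +0.17);  n_4 = (+0.1876, +0.9822)
edge 6: e_6 = (-1.55, -2.10);  n_6 = (-0.8046, +0.5939)
∠(n_4, n_6) = 64.38°
δ = |180° − 64.38°| = 115.62°
115.62° > 2α = 48.46°  →  invalid

δ = 115.62°, invalid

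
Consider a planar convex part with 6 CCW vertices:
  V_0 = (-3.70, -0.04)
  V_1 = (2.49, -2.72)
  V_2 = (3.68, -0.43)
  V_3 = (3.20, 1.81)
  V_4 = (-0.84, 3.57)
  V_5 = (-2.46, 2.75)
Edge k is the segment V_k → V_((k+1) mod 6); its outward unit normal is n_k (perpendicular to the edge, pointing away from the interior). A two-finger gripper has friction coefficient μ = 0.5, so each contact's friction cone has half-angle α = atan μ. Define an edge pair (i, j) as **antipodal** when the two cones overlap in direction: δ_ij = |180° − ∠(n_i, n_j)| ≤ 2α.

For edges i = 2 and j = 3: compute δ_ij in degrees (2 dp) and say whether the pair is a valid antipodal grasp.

α = atan 0.5 = 26.57°;  2α = 53.13°
edge 2: e_2 = (-0.48, +2.24);  n_2 = (+0.9778, +0.2095)
edge 3: e_3 = (-4.04, +1.76);  n_3 = (+0.3994, +0.9168)
∠(n_2, n_3) = 54.37°
δ = |180° − 54.37°| = 125.63°
125.63° > 2α = 53.13°  →  invalid

δ = 125.63°, invalid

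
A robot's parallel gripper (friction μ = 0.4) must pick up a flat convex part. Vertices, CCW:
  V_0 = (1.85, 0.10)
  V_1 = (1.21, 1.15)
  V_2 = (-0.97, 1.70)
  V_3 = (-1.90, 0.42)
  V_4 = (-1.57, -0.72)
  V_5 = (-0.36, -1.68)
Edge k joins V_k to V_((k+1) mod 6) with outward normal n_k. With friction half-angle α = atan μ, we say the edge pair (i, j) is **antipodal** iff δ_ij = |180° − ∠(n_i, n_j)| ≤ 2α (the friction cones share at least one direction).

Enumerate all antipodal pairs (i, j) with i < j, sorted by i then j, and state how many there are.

count = 4; pairs: (0,3), (0,4), (1,4), (2,5)

α = atan 0.4 = 21.80°;  2α = 43.60°
n_0 = (+0.8539, +0.5205)
n_1 = (+0.2446, +0.9696)
n_2 = (-0.8090, +0.5878)
n_3 = (-0.9606, -0.2781)
n_4 = (-0.6215, -0.7834)
n_5 = (+0.6273, -0.7788)
  (0,1): δ = 135.52°  ·
  (0,2): δ = 67.36°  ·
  (0,3): δ = 15.22°  ✓
  (0,4): δ = 20.21°  ✓
  (0,5): δ = 97.49°  ·
  (1,2): δ = 111.84°  ·
  (1,3): δ = 59.70°  ·
  (1,4): δ = 24.27°  ✓
  (1,5): δ = 53.01°  ·
  (2,3): δ = 127.85°  ·
  (2,4): δ = 92.43°  ·
  (2,5): δ = 15.15°  ✓
  (3,4): δ = 144.57°  ·
  (3,5): δ = 67.30°  ·
  (4,5): δ = 102.72°  ·
antipodal pairs: 4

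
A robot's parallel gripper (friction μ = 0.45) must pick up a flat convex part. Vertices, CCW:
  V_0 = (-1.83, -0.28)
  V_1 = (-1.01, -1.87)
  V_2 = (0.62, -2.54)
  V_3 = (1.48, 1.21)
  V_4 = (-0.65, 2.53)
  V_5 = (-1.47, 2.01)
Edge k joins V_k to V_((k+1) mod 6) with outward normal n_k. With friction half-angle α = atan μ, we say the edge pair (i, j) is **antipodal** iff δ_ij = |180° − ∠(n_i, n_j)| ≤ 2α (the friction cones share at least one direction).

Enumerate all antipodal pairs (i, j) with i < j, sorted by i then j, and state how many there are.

count = 5; pairs: (0,2), (0,3), (1,3), (2,4), (2,5)

α = atan 0.45 = 24.23°;  2α = 48.46°
n_0 = (-0.8888, -0.4584)
n_1 = (-0.3802, -0.9249)
n_2 = (+0.9747, -0.2235)
n_3 = (+0.5268, +0.8500)
n_4 = (-0.5355, +0.8445)
n_5 = (-0.9879, +0.1553)
  (0,1): δ = 139.63°  ·
  (0,2): δ = 40.20°  ✓
  (0,3): δ = 30.93°  ✓
  (0,4): δ = 95.10°  ·
  (0,5): δ = 143.78°  ·
  (1,2): δ = 80.57°  ·
  (1,3): δ = 9.44°  ✓
  (1,4): δ = 54.73°  ·
  (1,5): δ = 103.41°  ·
  (2,3): δ = 108.87°  ·
  (2,4): δ = 44.70°  ✓
  (2,5): δ = 3.98°  ✓
  (3,4): δ = 115.83°  ·
  (3,5): δ = 67.15°  ·
  (4,5): δ = 131.31°  ·
antipodal pairs: 5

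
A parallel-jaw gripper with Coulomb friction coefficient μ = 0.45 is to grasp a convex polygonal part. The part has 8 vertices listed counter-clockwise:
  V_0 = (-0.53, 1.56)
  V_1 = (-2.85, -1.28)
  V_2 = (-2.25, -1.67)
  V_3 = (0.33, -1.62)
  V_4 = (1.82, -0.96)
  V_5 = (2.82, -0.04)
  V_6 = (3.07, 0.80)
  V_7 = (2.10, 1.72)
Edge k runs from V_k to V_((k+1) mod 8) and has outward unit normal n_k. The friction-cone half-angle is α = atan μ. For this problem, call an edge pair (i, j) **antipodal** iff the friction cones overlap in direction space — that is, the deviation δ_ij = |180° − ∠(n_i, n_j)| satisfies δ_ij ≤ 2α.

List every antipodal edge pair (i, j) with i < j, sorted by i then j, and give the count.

count = 9; pairs: (0,3), (0,4), (0,5), (1,6), (1,7), (2,6), (2,7), (3,7), (4,7)

α = atan 0.45 = 24.23°;  2α = 48.46°
n_0 = (-0.7744, +0.6326)
n_1 = (-0.5450, -0.8384)
n_2 = (+0.0194, -0.9998)
n_3 = (+0.4050, -0.9143)
n_4 = (+0.6771, -0.7359)
n_5 = (+0.9585, -0.2853)
n_6 = (+0.6882, +0.7256)
n_7 = (-0.0607, +0.9982)
  (0,1): δ = 83.78°  ·
  (0,2): δ = 49.64°  ·
  (0,3): δ = 26.86°  ✓
  (0,4): δ = 8.14°  ✓
  (0,5): δ = 22.67°  ✓
  (0,6): δ = 85.76°  ·
  (0,7): δ = 132.73°  ·
  (1,2): δ = 145.87°  ·
  (1,3): δ = 123.09°  ·
  (1,4): δ = 104.36°  ·
  (1,5): δ = 73.55°  ·
  (1,6): δ = 10.46°  ✓
  (1,7): δ = 36.51°  ✓
  (2,3): δ = 157.22°  ·
  (2,4): δ = 138.50°  ·
  (2,5): δ = 107.68°  ·
  (2,6): δ = 44.59°  ✓
  (2,7): δ = 2.37°  ✓
  (3,4): δ = 161.28°  ·
  (3,5): δ = 130.47°  ·
  (3,6): δ = 67.38°  ·
  (3,7): δ = 20.41°  ✓
  (4,5): δ = 149.19°  ·
  (4,6): δ = 86.10°  ·
  (4,7): δ = 39.13°  ✓
  (5,6): δ = 116.91°  ·
  (5,7): δ = 69.94°  ·
  (6,7): δ = 133.03°  ·
antipodal pairs: 9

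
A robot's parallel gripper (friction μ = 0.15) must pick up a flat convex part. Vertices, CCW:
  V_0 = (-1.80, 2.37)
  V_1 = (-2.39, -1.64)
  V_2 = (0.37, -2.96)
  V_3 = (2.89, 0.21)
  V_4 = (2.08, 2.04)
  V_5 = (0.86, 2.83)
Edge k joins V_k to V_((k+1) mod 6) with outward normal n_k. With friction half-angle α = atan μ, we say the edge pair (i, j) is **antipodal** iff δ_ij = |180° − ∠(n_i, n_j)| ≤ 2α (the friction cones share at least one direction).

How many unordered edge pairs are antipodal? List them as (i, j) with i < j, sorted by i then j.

α = atan 0.15 = 8.53°;  2α = 17.06°
n_0 = (-0.9893, +0.1456)
n_1 = (-0.4315, -0.9021)
n_2 = (+0.7828, -0.6223)
n_3 = (+0.9144, +0.4047)
n_4 = (+0.5435, +0.8394)
n_5 = (-0.1704, +0.9854)
  (0,1): δ = 107.19°  ·
  (0,2): δ = 30.11°  ·
  (0,3): δ = 32.25°  ·
  (0,4): δ = 65.45°  ·
  (0,5): δ = 108.18°  ·
  (1,2): δ = 102.92°  ·
  (1,3): δ = 40.56°  ·
  (1,4): δ = 7.36°  ✓
  (1,5): δ = 35.37°  ·
  (2,3): δ = 117.64°  ·
  (2,4): δ = 84.44°  ·
  (2,5): δ = 41.71°  ·
  (3,4): δ = 146.80°  ·
  (3,5): δ = 104.06°  ·
  (4,5): δ = 137.26°  ·
antipodal pairs: 1

count = 1; pairs: (1,4)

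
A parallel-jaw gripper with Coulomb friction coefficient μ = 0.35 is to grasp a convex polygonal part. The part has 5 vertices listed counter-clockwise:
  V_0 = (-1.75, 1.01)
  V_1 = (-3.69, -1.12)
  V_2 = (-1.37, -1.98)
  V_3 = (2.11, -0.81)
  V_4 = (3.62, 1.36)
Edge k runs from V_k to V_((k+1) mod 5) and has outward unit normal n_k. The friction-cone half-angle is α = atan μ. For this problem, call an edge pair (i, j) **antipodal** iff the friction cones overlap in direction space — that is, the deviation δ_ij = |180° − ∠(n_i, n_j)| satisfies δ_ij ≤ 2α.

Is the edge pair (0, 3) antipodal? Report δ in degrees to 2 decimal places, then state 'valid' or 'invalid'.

δ = 7.49°, valid

α = atan 0.35 = 19.29°;  2α = 38.58°
edge 0: e_0 = (-1.94, -2.13);  n_0 = (-0.7393, +0.6734)
edge 3: e_3 = (+1.51, +2.17);  n_3 = (+0.8208, -0.5712)
∠(n_0, n_3) = 172.51°
δ = |180° − 172.51°| = 7.49°
7.49° ≤ 2α = 38.58°  →  valid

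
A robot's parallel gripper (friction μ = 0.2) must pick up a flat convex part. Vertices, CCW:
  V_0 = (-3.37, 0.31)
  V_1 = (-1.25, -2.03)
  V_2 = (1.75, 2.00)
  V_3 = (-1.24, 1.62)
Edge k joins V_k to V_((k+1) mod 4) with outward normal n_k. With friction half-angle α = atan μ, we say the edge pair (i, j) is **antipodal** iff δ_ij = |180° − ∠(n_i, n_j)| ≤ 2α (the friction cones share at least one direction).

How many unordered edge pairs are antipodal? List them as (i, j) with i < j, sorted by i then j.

count = 1; pairs: (1,3)

α = atan 0.2 = 11.31°;  2α = 22.62°
n_0 = (-0.7411, -0.6714)
n_1 = (+0.8021, -0.5971)
n_2 = (-0.1261, +0.9920)
n_3 = (-0.5239, +0.8518)
  (0,1): δ = 78.84°  ·
  (0,2): δ = 55.07°  ·
  (0,3): δ = 79.42°  ·
  (1,2): δ = 46.09°  ·
  (1,3): δ = 21.74°  ✓
  (2,3): δ = 155.65°  ·
antipodal pairs: 1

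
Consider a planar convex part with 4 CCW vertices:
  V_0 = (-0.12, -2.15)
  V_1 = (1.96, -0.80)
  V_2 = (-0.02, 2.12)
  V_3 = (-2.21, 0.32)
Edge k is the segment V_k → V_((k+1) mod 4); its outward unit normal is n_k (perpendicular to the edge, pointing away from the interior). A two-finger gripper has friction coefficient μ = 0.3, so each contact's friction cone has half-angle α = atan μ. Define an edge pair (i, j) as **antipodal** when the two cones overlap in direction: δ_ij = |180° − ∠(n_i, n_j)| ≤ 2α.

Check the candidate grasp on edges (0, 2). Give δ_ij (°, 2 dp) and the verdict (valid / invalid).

δ = 6.43°, valid

α = atan 0.3 = 16.70°;  2α = 33.40°
edge 0: e_0 = (+2.08, +1.35);  n_0 = (+0.5444, -0.8388)
edge 2: e_2 = (-2.19, -1.80);  n_2 = (-0.6350, +0.7725)
∠(n_0, n_2) = 173.57°
δ = |180° − 173.57°| = 6.43°
6.43° ≤ 2α = 33.40°  →  valid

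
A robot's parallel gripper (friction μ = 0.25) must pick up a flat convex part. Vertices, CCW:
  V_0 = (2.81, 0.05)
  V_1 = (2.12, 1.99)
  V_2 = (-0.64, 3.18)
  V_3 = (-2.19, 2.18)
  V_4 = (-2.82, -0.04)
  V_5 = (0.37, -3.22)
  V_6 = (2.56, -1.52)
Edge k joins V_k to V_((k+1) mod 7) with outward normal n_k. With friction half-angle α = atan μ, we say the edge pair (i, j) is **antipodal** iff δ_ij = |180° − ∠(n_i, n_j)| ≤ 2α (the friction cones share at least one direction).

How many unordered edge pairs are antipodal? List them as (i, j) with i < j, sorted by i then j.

α = atan 0.25 = 14.04°;  2α = 28.07°
n_0 = (+0.9422, +0.3351)
n_1 = (+0.3959, +0.9183)
n_2 = (-0.5421, +0.8403)
n_3 = (-0.9620, +0.2730)
n_4 = (-0.7060, -0.7082)
n_5 = (+0.6132, -0.7899)
n_6 = (+0.9876, -0.1573)
  (0,1): δ = 132.90°  ·
  (0,2): δ = 76.75°  ·
  (0,3): δ = 35.42°  ·
  (0,4): δ = 25.51°  ✓
  (0,5): δ = 108.24°  ·
  (0,6): δ = 151.37°  ·
  (1,2): δ = 123.85°  ·
  (1,3): δ = 82.52°  ·
  (1,4): δ = 21.59°  ✓
  (1,5): δ = 61.14°  ·
  (1,6): δ = 104.28°  ·
  (2,3): δ = 138.67°  ·
  (2,4): δ = 77.74°  ·
  (2,5): δ = 4.99°  ✓
  (2,6): δ = 48.12°  ·
  (3,4): δ = 119.07°  ·
  (3,5): δ = 36.34°  ·
  (3,6): δ = 6.80°  ✓
  (4,5): δ = 97.27°  ·
  (4,6): δ = 54.14°  ·
  (5,6): δ = 136.87°  ·
antipodal pairs: 4

count = 4; pairs: (0,4), (1,4), (2,5), (3,6)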